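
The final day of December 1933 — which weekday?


December 1933 has 31 days
Anchor: Jan 1, 1933. With p = 1933 - 1 = 1932: (p + p//4 - p//100 + p//400) mod 7 = (1932 + 483 - 19 + 4) mod 7 = 2400 mod 7 = 6 -> Sunday (Mon=0 ... Sun=6)
Days before December (Jan-Nov): 334; December 1 index = (6 + 334) mod 7 = 4 -> Friday
Last day offset: 31 - 1 = 30 days
Weekday index = (4 + 30) mod 7 = 6

Sunday, December 31


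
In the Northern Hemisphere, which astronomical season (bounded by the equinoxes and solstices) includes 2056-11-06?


Date: November 6
Astronomical Autumn (approx.; exact equinox/solstice day varies by year): September 22 to December 20
November 6 falls within the Autumn window

Autumn


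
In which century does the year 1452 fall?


Century = (year - 1) // 100 + 1
= (1452 - 1) // 100 + 1
= 1451 // 100 + 1
= 14 + 1

15th century


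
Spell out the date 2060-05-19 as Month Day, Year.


ISO 2060-05-19 parses as year=2060, month=05, day=19
Month 5 -> May

May 19, 2060


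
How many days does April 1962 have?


April 1962

30 days


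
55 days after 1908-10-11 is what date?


Start: 1908-10-11, add 55 days
October 1908 has 31 days: 31 - 11 = 20 days to October 31 -> 35 left
November 1908 has 30 days -> 5 left
December 1908: 5 <= 31 -> lands on December 5

Result: 1908-12-05


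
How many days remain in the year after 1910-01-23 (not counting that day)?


Day of year: 23 of 365
Remaining = 365 - 23

342 days


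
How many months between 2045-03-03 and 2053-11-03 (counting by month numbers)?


From March 2045 to November 2053
8 years * 12 = 96 months, plus 8 months = 104

104 months


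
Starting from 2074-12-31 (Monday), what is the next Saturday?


Current: Monday
Target: Saturday
Days ahead: 5

Next Saturday: 2075-01-05


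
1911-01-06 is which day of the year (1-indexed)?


Date: January 6, 1911
No months before January
Plus 6 days in January

Day of year: 6


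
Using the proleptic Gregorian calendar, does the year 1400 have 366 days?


Gregorian leap year rule: divisible by 4, but not by 100, unless also by 400.
1400 is divisible by 100 but not 400 -> not a leap year

No


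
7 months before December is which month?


December is month 12
12 - 7 = 5

May


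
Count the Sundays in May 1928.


May 1928 has 31 days
Anchor: Jan 1, 1928. With p = 1928 - 1 = 1927: (p + p//4 - p//100 + p//400) mod 7 = (1927 + 481 - 19 + 4) mod 7 = 2393 mod 7 = 6 -> Sunday (Mon=0 ... Sun=6)
Days before May (Jan-Apr): 121; May 1 index = (6 + 121) mod 7 = 1 -> Tuesday
First Sunday is May 6
Sundays: 6, 13, 20, 27

4 Sundays


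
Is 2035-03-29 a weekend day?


Anchor: Jan 1, 2035. With p = 2035 - 1 = 2034: (p + p//4 - p//100 + p//400) mod 7 = (2034 + 508 - 20 + 5) mod 7 = 2527 mod 7 = 0 -> Monday (Mon=0 ... Sun=6)
Day of year: 88; offset = 87
Weekday index = (0 + 87) mod 7 = 3 -> Thursday
Weekend days: Saturday, Sunday

No


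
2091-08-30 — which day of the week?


Date: August 30, 2091
Anchor: Jan 1, 2091. With p = 2091 - 1 = 2090: (p + p//4 - p//100 + p//400) mod 7 = (2090 + 522 - 20 + 5) mod 7 = 2597 mod 7 = 0 -> Monday (Mon=0 ... Sun=6)
Days before August (Jan-Jul): 212; offset = 212 + 30 - 1 = 241
Weekday index = (0 + 241) mod 7 = 3

Day of the week: Thursday


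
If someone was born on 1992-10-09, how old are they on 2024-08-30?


Birth: 1992-10-09
Reference: 2024-08-30
Year difference: 2024 - 1992 = 32
Birthday not yet reached in 2024, subtract 1

31 years old


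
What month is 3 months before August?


August is month 8
8 - 3 = 5

May


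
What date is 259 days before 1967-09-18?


Start: 1967-09-18, subtract 259 days
Back 18 days from September 18 reaches August 31, 1967 -> 241 left
August 1967 has 31 days -> back to July 31, 1967 -> 210 left
July 1967 has 31 days -> back to June 30, 1967 -> 179 left
June 1967 has 30 days -> back to May 31, 1967 -> 149 left
May 1967 has 31 days -> back to April 30, 1967 -> 118 left
April 1967 has 30 days -> back to March 31, 1967 -> 88 left
March 1967 has 31 days -> back to February 28, 1967 -> 57 left
February 1967 has 28 days -> back to January 31, 1967 -> 29 left
January 1967: 31 - 29 = 2 -> lands on January 2

Result: 1967-01-02


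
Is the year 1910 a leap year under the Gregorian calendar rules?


Gregorian leap year rule: divisible by 4, but not by 100, unless also by 400.
1910 is not divisible by 4 -> not a leap year

No


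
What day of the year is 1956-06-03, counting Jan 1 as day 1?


Date: June 3, 1956
Days in months 1 through 5: 152
Plus 3 days in June

Day of year: 155


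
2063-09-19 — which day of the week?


Date: September 19, 2063
Anchor: Jan 1, 2063. With p = 2063 - 1 = 2062: (p + p//4 - p//100 + p//400) mod 7 = (2062 + 515 - 20 + 5) mod 7 = 2562 mod 7 = 0 -> Monday (Mon=0 ... Sun=6)
Days before September (Jan-Aug): 243; offset = 243 + 19 - 1 = 261
Weekday index = (0 + 261) mod 7 = 2

Day of the week: Wednesday


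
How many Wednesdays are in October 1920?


October 1920 has 31 days
Anchor: Jan 1, 1920. With p = 1920 - 1 = 1919: (p + p//4 - p//100 + p//400) mod 7 = (1919 + 479 - 19 + 4) mod 7 = 2383 mod 7 = 3 -> Thursday (Mon=0 ... Sun=6)
Days before October (Jan-Sep): 274; October 1 index = (3 + 274) mod 7 = 4 -> Friday
First Wednesday is October 6
Wednesdays: 6, 13, 20, 27

4 Wednesdays


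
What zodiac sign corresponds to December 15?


Date: December 15
Conventional tropical zodiac dates: Sagittarius from November 22 onward; Capricorn starts December 22
December 15 falls within the Sagittarius range

Sagittarius


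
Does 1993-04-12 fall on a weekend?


Anchor: Jan 1, 1993. With p = 1993 - 1 = 1992: (p + p//4 - p//100 + p//400) mod 7 = (1992 + 498 - 19 + 4) mod 7 = 2475 mod 7 = 4 -> Friday (Mon=0 ... Sun=6)
Day of year: 102; offset = 101
Weekday index = (4 + 101) mod 7 = 0 -> Monday
Weekend days: Saturday, Sunday

No


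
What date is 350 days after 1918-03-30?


Start: 1918-03-30, add 350 days
March 1918 has 31 days: 31 - 30 = 1 day to March 31 -> 349 left
April 1918 has 30 days -> 319 left
May 1918 has 31 days -> 288 left
June 1918 has 30 days -> 258 left
July 1918 has 31 days -> 227 left
August 1918 has 31 days -> 196 left
September 1918 has 30 days -> 166 left
October 1918 has 31 days -> 135 left
November 1918 has 30 days -> 105 left
December 1918 has 31 days -> 74 left
January 1919 has 31 days -> 43 left
February 1919 has 28 days -> 15 left
March 1919: 15 <= 31 -> lands on March 15

Result: 1919-03-15


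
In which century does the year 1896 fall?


Century = (year - 1) // 100 + 1
= (1896 - 1) // 100 + 1
= 1895 // 100 + 1
= 18 + 1

19th century


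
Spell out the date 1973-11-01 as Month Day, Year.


ISO 1973-11-01 parses as year=1973, month=11, day=01
Month 11 -> November

November 1, 1973


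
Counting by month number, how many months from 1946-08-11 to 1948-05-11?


From August 1946 to May 1948
2 years * 12 = 24 months, minus 3 months = 21

21 months


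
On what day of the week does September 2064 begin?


Target: September 1, 2064
Anchor: Jan 1, 2064. With p = 2064 - 1 = 2063: (p + p//4 - p//100 + p//400) mod 7 = (2063 + 515 - 20 + 5) mod 7 = 2563 mod 7 = 1 -> Tuesday (Mon=0 ... Sun=6)
Days before September (Jan-Aug): 244 days
Weekday index = (1 + 244) mod 7 = 0

Monday


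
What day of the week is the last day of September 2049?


September 2049 has 30 days
Anchor: Jan 1, 2049. With p = 2049 - 1 = 2048: (p + p//4 - p//100 + p//400) mod 7 = (2048 + 512 - 20 + 5) mod 7 = 2545 mod 7 = 4 -> Friday (Mon=0 ... Sun=6)
Days before September (Jan-Aug): 243; September 1 index = (4 + 243) mod 7 = 2 -> Wednesday
Last day offset: 30 - 1 = 29 days
Weekday index = (2 + 29) mod 7 = 3

Thursday, September 30


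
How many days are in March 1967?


March 1967

31 days


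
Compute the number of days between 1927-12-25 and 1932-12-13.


From 1927-12-25 to 1932-12-13
1927-12-25: days before December = 31 + 28 + 31 + 30 + 31 + 30 + 31 + 31 + 30 + 31 + 30 = 334 (1927 is not a leap year); day of year = 334 + 25 = 359
1932-12-13: days before December = 31 + 29 + 31 + 30 + 31 + 30 + 31 + 31 + 30 + 31 + 30 = 335 (1932 is a leap year); day of year = 335 + 13 = 348
Rest of 1927: 365 - 359 = 6
Full years 1928 (366), 1929 (365), 1930 (365), 1931 (365): 1461
Total = 6 + 1461 + 348 = 1815

1815 days


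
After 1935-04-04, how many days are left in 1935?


Day of year: 94 of 365
Remaining = 365 - 94

271 days


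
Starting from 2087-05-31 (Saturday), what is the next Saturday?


Current: Saturday
Target: Saturday
Days ahead: 7

Next Saturday: 2087-06-07


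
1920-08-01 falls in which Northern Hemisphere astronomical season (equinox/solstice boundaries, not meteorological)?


Date: August 1
Astronomical Summer (approx.; exact equinox/solstice day varies by year): June 21 to September 21
August 1 falls within the Summer window

Summer


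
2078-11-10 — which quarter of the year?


Month: November (month 11)
Q1: Jan-Mar, Q2: Apr-Jun, Q3: Jul-Sep, Q4: Oct-Dec

Q4


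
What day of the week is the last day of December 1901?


December 1901 has 31 days
Anchor: Jan 1, 1901. With p = 1901 - 1 = 1900: (p + p//4 - p//100 + p//400) mod 7 = (1900 + 475 - 19 + 4) mod 7 = 2360 mod 7 = 1 -> Tuesday (Mon=0 ... Sun=6)
Days before December (Jan-Nov): 334; December 1 index = (1 + 334) mod 7 = 6 -> Sunday
Last day offset: 31 - 1 = 30 days
Weekday index = (6 + 30) mod 7 = 1

Tuesday, December 31


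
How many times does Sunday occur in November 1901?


November 1901 has 30 days
Anchor: Jan 1, 1901. With p = 1901 - 1 = 1900: (p + p//4 - p//100 + p//400) mod 7 = (1900 + 475 - 19 + 4) mod 7 = 2360 mod 7 = 1 -> Tuesday (Mon=0 ... Sun=6)
Days before November (Jan-Oct): 304; November 1 index = (1 + 304) mod 7 = 4 -> Friday
First Sunday is November 3
Sundays: 3, 10, 17, 24

4 Sundays


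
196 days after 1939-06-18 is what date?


Start: 1939-06-18, add 196 days
June 1939 has 30 days: 30 - 18 = 12 days to June 30 -> 184 left
July 1939 has 31 days -> 153 left
August 1939 has 31 days -> 122 left
September 1939 has 30 days -> 92 left
October 1939 has 31 days -> 61 left
November 1939 has 30 days -> 31 left
December 1939: 31 <= 31 -> lands on December 31

Result: 1939-12-31


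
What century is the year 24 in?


Century = (year - 1) // 100 + 1
= (24 - 1) // 100 + 1
= 23 // 100 + 1
= 0 + 1

1st century


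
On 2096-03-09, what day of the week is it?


Date: March 9, 2096
Anchor: Jan 1, 2096. With p = 2096 - 1 = 2095: (p + p//4 - p//100 + p//400) mod 7 = (2095 + 523 - 20 + 5) mod 7 = 2603 mod 7 = 6 -> Sunday (Mon=0 ... Sun=6)
Days before March (Jan-Feb): 60; offset = 60 + 9 - 1 = 68
Weekday index = (6 + 68) mod 7 = 4

Day of the week: Friday


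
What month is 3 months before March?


March is month 3
3 - 3 = 0; wrap: 0 + 12 = 12

December


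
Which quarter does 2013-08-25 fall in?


Month: August (month 8)
Q1: Jan-Mar, Q2: Apr-Jun, Q3: Jul-Sep, Q4: Oct-Dec

Q3


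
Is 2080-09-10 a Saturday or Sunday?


Anchor: Jan 1, 2080. With p = 2080 - 1 = 2079: (p + p//4 - p//100 + p//400) mod 7 = (2079 + 519 - 20 + 5) mod 7 = 2583 mod 7 = 0 -> Monday (Mon=0 ... Sun=6)
Day of year: 254; offset = 253
Weekday index = (0 + 253) mod 7 = 1 -> Tuesday
Weekend days: Saturday, Sunday

No


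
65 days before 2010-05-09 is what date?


Start: 2010-05-09, subtract 65 days
Back 9 days from May 9 reaches April 30, 2010 -> 56 left
April 2010 has 30 days -> back to March 31, 2010 -> 26 left
March 2010: 31 - 26 = 5 -> lands on March 5

Result: 2010-03-05


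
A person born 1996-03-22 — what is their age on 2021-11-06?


Birth: 1996-03-22
Reference: 2021-11-06
Year difference: 2021 - 1996 = 25

25 years old


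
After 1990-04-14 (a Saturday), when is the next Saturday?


Current: Saturday
Target: Saturday
Days ahead: 7

Next Saturday: 1990-04-21


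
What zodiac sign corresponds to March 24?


Date: March 24
Conventional tropical zodiac dates: Aries from March 21 onward; Taurus starts April 20
March 24 falls within the Aries range

Aries


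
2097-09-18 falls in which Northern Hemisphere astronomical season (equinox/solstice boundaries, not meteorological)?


Date: September 18
Astronomical Summer (approx.; exact equinox/solstice day varies by year): June 21 to September 21
September 18 falls within the Summer window

Summer


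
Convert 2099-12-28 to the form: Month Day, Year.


ISO 2099-12-28 parses as year=2099, month=12, day=28
Month 12 -> December

December 28, 2099


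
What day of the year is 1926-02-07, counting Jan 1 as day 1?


Date: February 7, 1926
Days in months 1 through 1: 31
Plus 7 days in February

Day of year: 38


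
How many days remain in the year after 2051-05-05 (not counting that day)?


Day of year: 125 of 365
Remaining = 365 - 125

240 days


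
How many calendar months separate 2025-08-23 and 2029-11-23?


From August 2025 to November 2029
4 years * 12 = 48 months, plus 3 months = 51

51 months


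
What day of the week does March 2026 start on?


Target: March 1, 2026
Anchor: Jan 1, 2026. With p = 2026 - 1 = 2025: (p + p//4 - p//100 + p//400) mod 7 = (2025 + 506 - 20 + 5) mod 7 = 2516 mod 7 = 3 -> Thursday (Mon=0 ... Sun=6)
Days before March (Jan-Feb): 59 days
Weekday index = (3 + 59) mod 7 = 6

Sunday


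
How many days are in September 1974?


September 1974

30 days


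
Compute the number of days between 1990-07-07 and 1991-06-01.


From 1990-07-07 to 1991-06-01
1990-07-07: days before July = 31 + 28 + 31 + 30 + 31 + 30 = 181 (1990 is not a leap year); day of year = 181 + 7 = 188
1991-06-01: days before June = 31 + 28 + 31 + 30 + 31 = 151 (1991 is not a leap year); day of year = 151 + 1 = 152
Rest of 1990: 365 - 188 = 177
Total = 177 + 152 = 329

329 days


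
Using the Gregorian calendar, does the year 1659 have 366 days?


Gregorian leap year rule: divisible by 4, but not by 100, unless also by 400.
1659 is not divisible by 4 -> not a leap year

No


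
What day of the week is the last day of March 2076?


March 2076 has 31 days
Anchor: Jan 1, 2076. With p = 2076 - 1 = 2075: (p + p//4 - p//100 + p//400) mod 7 = (2075 + 518 - 20 + 5) mod 7 = 2578 mod 7 = 2 -> Wednesday (Mon=0 ... Sun=6)
Days before March (Jan-Feb): 60; March 1 index = (2 + 60) mod 7 = 6 -> Sunday
Last day offset: 31 - 1 = 30 days
Weekday index = (6 + 30) mod 7 = 1

Tuesday, March 31


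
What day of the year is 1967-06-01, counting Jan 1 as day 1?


Date: June 1, 1967
Days in months 1 through 5: 151
Plus 1 days in June

Day of year: 152


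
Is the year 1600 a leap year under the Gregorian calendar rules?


Gregorian leap year rule: divisible by 4, but not by 100, unless also by 400.
1600 is divisible by 400 -> leap year

Yes


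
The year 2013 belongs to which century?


Century = (year - 1) // 100 + 1
= (2013 - 1) // 100 + 1
= 2012 // 100 + 1
= 20 + 1

21st century


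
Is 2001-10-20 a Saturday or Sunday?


Anchor: Jan 1, 2001. With p = 2001 - 1 = 2000: (p + p//4 - p//100 + p//400) mod 7 = (2000 + 500 - 20 + 5) mod 7 = 2485 mod 7 = 0 -> Monday (Mon=0 ... Sun=6)
Day of year: 293; offset = 292
Weekday index = (0 + 292) mod 7 = 5 -> Saturday
Weekend days: Saturday, Sunday

Yes


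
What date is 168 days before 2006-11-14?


Start: 2006-11-14, subtract 168 days
Back 14 days from November 14 reaches October 31, 2006 -> 154 left
October 2006 has 31 days -> back to September 30, 2006 -> 123 left
September 2006 has 30 days -> back to August 31, 2006 -> 93 left
August 2006 has 31 days -> back to July 31, 2006 -> 62 left
July 2006 has 31 days -> back to June 30, 2006 -> 31 left
June 2006 has 30 days -> back to May 31, 2006 -> 1 left
May 2006: 31 - 1 = 30 -> lands on May 30

Result: 2006-05-30


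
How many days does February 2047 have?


February 2047 (leap year: no)

28 days


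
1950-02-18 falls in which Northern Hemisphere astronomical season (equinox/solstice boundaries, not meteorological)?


Date: February 18
Astronomical Winter (approx.; exact equinox/solstice day varies by year): December 21 to March 19
February 18 falls within the Winter window

Winter


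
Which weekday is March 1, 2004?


Target: March 1, 2004
Anchor: Jan 1, 2004. With p = 2004 - 1 = 2003: (p + p//4 - p//100 + p//400) mod 7 = (2003 + 500 - 20 + 5) mod 7 = 2488 mod 7 = 3 -> Thursday (Mon=0 ... Sun=6)
Days before March (Jan-Feb): 60 days
Weekday index = (3 + 60) mod 7 = 0

Monday


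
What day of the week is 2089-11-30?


Date: November 30, 2089
Anchor: Jan 1, 2089. With p = 2089 - 1 = 2088: (p + p//4 - p//100 + p//400) mod 7 = (2088 + 522 - 20 + 5) mod 7 = 2595 mod 7 = 5 -> Saturday (Mon=0 ... Sun=6)
Days before November (Jan-Oct): 304; offset = 304 + 30 - 1 = 333
Weekday index = (5 + 333) mod 7 = 2

Day of the week: Wednesday


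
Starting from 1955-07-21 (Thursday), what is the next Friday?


Current: Thursday
Target: Friday
Days ahead: 1

Next Friday: 1955-07-22


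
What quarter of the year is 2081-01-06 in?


Month: January (month 1)
Q1: Jan-Mar, Q2: Apr-Jun, Q3: Jul-Sep, Q4: Oct-Dec

Q1


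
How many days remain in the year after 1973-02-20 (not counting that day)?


Day of year: 51 of 365
Remaining = 365 - 51

314 days


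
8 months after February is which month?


February is month 2
2 + 8 = 10

October


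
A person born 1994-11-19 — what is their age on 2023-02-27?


Birth: 1994-11-19
Reference: 2023-02-27
Year difference: 2023 - 1994 = 29
Birthday not yet reached in 2023, subtract 1

28 years old


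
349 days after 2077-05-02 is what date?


Start: 2077-05-02, add 349 days
May 2077 has 31 days: 31 - 2 = 29 days to May 31 -> 320 left
June 2077 has 30 days -> 290 left
July 2077 has 31 days -> 259 left
August 2077 has 31 days -> 228 left
September 2077 has 30 days -> 198 left
October 2077 has 31 days -> 167 left
November 2077 has 30 days -> 137 left
December 2077 has 31 days -> 106 left
January 2078 has 31 days -> 75 left
February 2078 has 28 days -> 47 left
March 2078 has 31 days -> 16 left
April 2078: 16 <= 30 -> lands on April 16

Result: 2078-04-16


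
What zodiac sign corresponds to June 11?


Date: June 11
Conventional tropical zodiac dates: Gemini from May 21 onward; Cancer starts June 21
June 11 falls within the Gemini range

Gemini


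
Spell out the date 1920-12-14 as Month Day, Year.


ISO 1920-12-14 parses as year=1920, month=12, day=14
Month 12 -> December

December 14, 1920


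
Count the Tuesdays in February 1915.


February 1915 has 28 days
Anchor: Jan 1, 1915. With p = 1915 - 1 = 1914: (p + p//4 - p//100 + p//400) mod 7 = (1914 + 478 - 19 + 4) mod 7 = 2377 mod 7 = 4 -> Friday (Mon=0 ... Sun=6)
Days before February (Jan): 31; February 1 index = (4 + 31) mod 7 = 0 -> Monday
First Tuesday is February 2
Tuesdays: 2, 9, 16, 23

4 Tuesdays


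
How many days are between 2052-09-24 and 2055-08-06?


From 2052-09-24 to 2055-08-06
2052-09-24: days before September = 31 + 29 + 31 + 30 + 31 + 30 + 31 + 31 = 244 (2052 is a leap year); day of year = 244 + 24 = 268
2055-08-06: days before August = 31 + 28 + 31 + 30 + 31 + 30 + 31 = 212 (2055 is not a leap year); day of year = 212 + 6 = 218
Rest of 2052: 366 - 268 = 98
Full years 2053 (365), 2054 (365): 730
Total = 98 + 730 + 218 = 1046

1046 days


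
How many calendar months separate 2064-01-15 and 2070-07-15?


From January 2064 to July 2070
6 years * 12 = 72 months, plus 6 months = 78

78 months


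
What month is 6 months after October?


October is month 10
10 + 6 = 16; wrap: 16 - 12 = 4

April


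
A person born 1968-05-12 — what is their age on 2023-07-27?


Birth: 1968-05-12
Reference: 2023-07-27
Year difference: 2023 - 1968 = 55

55 years old


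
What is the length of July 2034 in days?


July 2034

31 days


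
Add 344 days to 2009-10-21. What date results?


Start: 2009-10-21, add 344 days
October 2009 has 31 days: 31 - 21 = 10 days to October 31 -> 334 left
November 2009 has 30 days -> 304 left
December 2009 has 31 days -> 273 left
January 2010 has 31 days -> 242 left
February 2010 has 28 days -> 214 left
March 2010 has 31 days -> 183 left
April 2010 has 30 days -> 153 left
May 2010 has 31 days -> 122 left
June 2010 has 30 days -> 92 left
July 2010 has 31 days -> 61 left
August 2010 has 31 days -> 30 left
September 2010: 30 <= 30 -> lands on September 30

Result: 2010-09-30


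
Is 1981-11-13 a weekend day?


Anchor: Jan 1, 1981. With p = 1981 - 1 = 1980: (p + p//4 - p//100 + p//400) mod 7 = (1980 + 495 - 19 + 4) mod 7 = 2460 mod 7 = 3 -> Thursday (Mon=0 ... Sun=6)
Day of year: 317; offset = 316
Weekday index = (3 + 316) mod 7 = 4 -> Friday
Weekend days: Saturday, Sunday

No


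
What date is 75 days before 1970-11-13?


Start: 1970-11-13, subtract 75 days
Back 13 days from November 13 reaches October 31, 1970 -> 62 left
October 1970 has 31 days -> back to September 30, 1970 -> 31 left
September 1970 has 30 days -> back to August 31, 1970 -> 1 left
August 1970: 31 - 1 = 30 -> lands on August 30

Result: 1970-08-30


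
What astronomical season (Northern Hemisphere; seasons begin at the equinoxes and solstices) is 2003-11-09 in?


Date: November 9
Astronomical Autumn (approx.; exact equinox/solstice day varies by year): September 22 to December 20
November 9 falls within the Autumn window

Autumn


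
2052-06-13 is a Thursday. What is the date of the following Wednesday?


Current: Thursday
Target: Wednesday
Days ahead: 6

Next Wednesday: 2052-06-19


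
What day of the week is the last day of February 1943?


February 1943 has 28 days
Anchor: Jan 1, 1943. With p = 1943 - 1 = 1942: (p + p//4 - p//100 + p//400) mod 7 = (1942 + 485 - 19 + 4) mod 7 = 2412 mod 7 = 4 -> Friday (Mon=0 ... Sun=6)
Days before February (Jan): 31; February 1 index = (4 + 31) mod 7 = 0 -> Monday
Last day offset: 28 - 1 = 27 days
Weekday index = (0 + 27) mod 7 = 6

Sunday, February 28


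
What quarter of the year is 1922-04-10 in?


Month: April (month 4)
Q1: Jan-Mar, Q2: Apr-Jun, Q3: Jul-Sep, Q4: Oct-Dec

Q2


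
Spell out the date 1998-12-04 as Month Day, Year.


ISO 1998-12-04 parses as year=1998, month=12, day=04
Month 12 -> December

December 4, 1998


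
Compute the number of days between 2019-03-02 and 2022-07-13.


From 2019-03-02 to 2022-07-13
2019-03-02: days before March = 31 + 28 = 59 (2019 is not a leap year); day of year = 59 + 2 = 61
2022-07-13: days before July = 31 + 28 + 31 + 30 + 31 + 30 = 181 (2022 is not a leap year); day of year = 181 + 13 = 194
Rest of 2019: 365 - 61 = 304
Full years 2020 (366), 2021 (365): 731
Total = 304 + 731 + 194 = 1229

1229 days


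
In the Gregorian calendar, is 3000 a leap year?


Gregorian leap year rule: divisible by 4, but not by 100, unless also by 400.
3000 is divisible by 100 but not 400 -> not a leap year

No


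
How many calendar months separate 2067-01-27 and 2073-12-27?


From January 2067 to December 2073
6 years * 12 = 72 months, plus 11 months = 83

83 months


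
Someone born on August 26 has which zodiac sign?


Date: August 26
Conventional tropical zodiac dates: Virgo from August 23 onward; Libra starts September 23
August 26 falls within the Virgo range

Virgo


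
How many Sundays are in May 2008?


May 2008 has 31 days
Anchor: Jan 1, 2008. With p = 2008 - 1 = 2007: (p + p//4 - p//100 + p//400) mod 7 = (2007 + 501 - 20 + 5) mod 7 = 2493 mod 7 = 1 -> Tuesday (Mon=0 ... Sun=6)
Days before May (Jan-Apr): 121; May 1 index = (1 + 121) mod 7 = 3 -> Thursday
First Sunday is May 4
Sundays: 4, 11, 18, 25

4 Sundays


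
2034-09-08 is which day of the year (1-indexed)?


Date: September 8, 2034
Days in months 1 through 8: 243
Plus 8 days in September

Day of year: 251


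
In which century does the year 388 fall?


Century = (year - 1) // 100 + 1
= (388 - 1) // 100 + 1
= 387 // 100 + 1
= 3 + 1

4th century


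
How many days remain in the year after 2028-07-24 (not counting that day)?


Day of year: 206 of 366
Remaining = 366 - 206

160 days


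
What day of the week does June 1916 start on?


Target: June 1, 1916
Anchor: Jan 1, 1916. With p = 1916 - 1 = 1915: (p + p//4 - p//100 + p//400) mod 7 = (1915 + 478 - 19 + 4) mod 7 = 2378 mod 7 = 5 -> Saturday (Mon=0 ... Sun=6)
Days before June (Jan-May): 152 days
Weekday index = (5 + 152) mod 7 = 3

Thursday


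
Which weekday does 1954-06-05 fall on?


Date: June 5, 1954
Anchor: Jan 1, 1954. With p = 1954 - 1 = 1953: (p + p//4 - p//100 + p//400) mod 7 = (1953 + 488 - 19 + 4) mod 7 = 2426 mod 7 = 4 -> Friday (Mon=0 ... Sun=6)
Days before June (Jan-May): 151; offset = 151 + 5 - 1 = 155
Weekday index = (4 + 155) mod 7 = 5

Day of the week: Saturday


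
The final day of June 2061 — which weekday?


June 2061 has 30 days
Anchor: Jan 1, 2061. With p = 2061 - 1 = 2060: (p + p//4 - p//100 + p//400) mod 7 = (2060 + 515 - 20 + 5) mod 7 = 2560 mod 7 = 5 -> Saturday (Mon=0 ... Sun=6)
Days before June (Jan-May): 151; June 1 index = (5 + 151) mod 7 = 2 -> Wednesday
Last day offset: 30 - 1 = 29 days
Weekday index = (2 + 29) mod 7 = 3

Thursday, June 30


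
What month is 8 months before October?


October is month 10
10 - 8 = 2

February


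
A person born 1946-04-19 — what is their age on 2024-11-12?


Birth: 1946-04-19
Reference: 2024-11-12
Year difference: 2024 - 1946 = 78

78 years old


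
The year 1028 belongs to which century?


Century = (year - 1) // 100 + 1
= (1028 - 1) // 100 + 1
= 1027 // 100 + 1
= 10 + 1

11th century


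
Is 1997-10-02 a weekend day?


Anchor: Jan 1, 1997. With p = 1997 - 1 = 1996: (p + p//4 - p//100 + p//400) mod 7 = (1996 + 499 - 19 + 4) mod 7 = 2480 mod 7 = 2 -> Wednesday (Mon=0 ... Sun=6)
Day of year: 275; offset = 274
Weekday index = (2 + 274) mod 7 = 3 -> Thursday
Weekend days: Saturday, Sunday

No


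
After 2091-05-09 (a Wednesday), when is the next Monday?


Current: Wednesday
Target: Monday
Days ahead: 5

Next Monday: 2091-05-14


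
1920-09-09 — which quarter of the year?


Month: September (month 9)
Q1: Jan-Mar, Q2: Apr-Jun, Q3: Jul-Sep, Q4: Oct-Dec

Q3


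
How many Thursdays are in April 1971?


April 1971 has 30 days
Anchor: Jan 1, 1971. With p = 1971 - 1 = 1970: (p + p//4 - p//100 + p//400) mod 7 = (1970 + 492 - 19 + 4) mod 7 = 2447 mod 7 = 4 -> Friday (Mon=0 ... Sun=6)
Days before April (Jan-Mar): 90; April 1 index = (4 + 90) mod 7 = 3 -> Thursday
First Thursday is April 1
Thursdays: 1, 8, 15, 22, 29

5 Thursdays


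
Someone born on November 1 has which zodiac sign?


Date: November 1
Conventional tropical zodiac dates: Scorpio from October 23 onward; Sagittarius starts November 22
November 1 falls within the Scorpio range

Scorpio


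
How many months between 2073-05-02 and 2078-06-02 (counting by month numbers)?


From May 2073 to June 2078
5 years * 12 = 60 months, plus 1 month = 61

61 months


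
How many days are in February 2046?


February 2046 (leap year: no)

28 days


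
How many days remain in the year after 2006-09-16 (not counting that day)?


Day of year: 259 of 365
Remaining = 365 - 259

106 days


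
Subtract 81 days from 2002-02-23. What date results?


Start: 2002-02-23, subtract 81 days
Back 23 days from February 23 reaches January 31, 2002 -> 58 left
January 2002 has 31 days -> back to December 31, 2001 -> 27 left
December 2001: 31 - 27 = 4 -> lands on December 4

Result: 2001-12-04


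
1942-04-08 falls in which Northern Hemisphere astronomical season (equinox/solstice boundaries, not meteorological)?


Date: April 8
Astronomical Spring (approx.; exact equinox/solstice day varies by year): March 20 to June 20
April 8 falls within the Spring window

Spring


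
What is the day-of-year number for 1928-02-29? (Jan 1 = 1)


Date: February 29, 1928
Days in months 1 through 1: 31
Plus 29 days in February

Day of year: 60


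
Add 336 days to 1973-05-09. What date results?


Start: 1973-05-09, add 336 days
May 1973 has 31 days: 31 - 9 = 22 days to May 31 -> 314 left
June 1973 has 30 days -> 284 left
July 1973 has 31 days -> 253 left
August 1973 has 31 days -> 222 left
September 1973 has 30 days -> 192 left
October 1973 has 31 days -> 161 left
November 1973 has 30 days -> 131 left
December 1973 has 31 days -> 100 left
January 1974 has 31 days -> 69 left
February 1974 has 28 days -> 41 left
March 1974 has 31 days -> 10 left
April 1974: 10 <= 30 -> lands on April 10

Result: 1974-04-10


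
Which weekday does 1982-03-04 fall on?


Date: March 4, 1982
Anchor: Jan 1, 1982. With p = 1982 - 1 = 1981: (p + p//4 - p//100 + p//400) mod 7 = (1981 + 495 - 19 + 4) mod 7 = 2461 mod 7 = 4 -> Friday (Mon=0 ... Sun=6)
Days before March (Jan-Feb): 59; offset = 59 + 4 - 1 = 62
Weekday index = (4 + 62) mod 7 = 3

Day of the week: Thursday


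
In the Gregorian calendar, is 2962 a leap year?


Gregorian leap year rule: divisible by 4, but not by 100, unless also by 400.
2962 is not divisible by 4 -> not a leap year

No


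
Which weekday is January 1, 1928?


Target: January 1, 1928
Anchor: Jan 1, 1928. With p = 1928 - 1 = 1927: (p + p//4 - p//100 + p//400) mod 7 = (1927 + 481 - 19 + 4) mod 7 = 2393 mod 7 = 6 -> Sunday (Mon=0 ... Sun=6)
Offset from anchor: 0 days
Weekday index = (6 + 0) mod 7 = 6

Sunday


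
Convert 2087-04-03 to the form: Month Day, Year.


ISO 2087-04-03 parses as year=2087, month=04, day=03
Month 4 -> April

April 3, 2087


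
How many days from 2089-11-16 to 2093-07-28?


From 2089-11-16 to 2093-07-28
2089-11-16: days before November = 31 + 28 + 31 + 30 + 31 + 30 + 31 + 31 + 30 + 31 = 304 (2089 is not a leap year); day of year = 304 + 16 = 320
2093-07-28: days before July = 31 + 28 + 31 + 30 + 31 + 30 = 181 (2093 is not a leap year); day of year = 181 + 28 = 209
Rest of 2089: 365 - 320 = 45
Full years 2090 (365), 2091 (365), 2092 (366): 1096
Total = 45 + 1096 + 209 = 1350

1350 days


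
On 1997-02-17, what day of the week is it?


Date: February 17, 1997
Anchor: Jan 1, 1997. With p = 1997 - 1 = 1996: (p + p//4 - p//100 + p//400) mod 7 = (1996 + 499 - 19 + 4) mod 7 = 2480 mod 7 = 2 -> Wednesday (Mon=0 ... Sun=6)
Days before February (Jan): 31; offset = 31 + 17 - 1 = 47
Weekday index = (2 + 47) mod 7 = 0

Day of the week: Monday


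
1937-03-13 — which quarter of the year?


Month: March (month 3)
Q1: Jan-Mar, Q2: Apr-Jun, Q3: Jul-Sep, Q4: Oct-Dec

Q1


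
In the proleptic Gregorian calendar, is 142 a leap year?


Gregorian leap year rule: divisible by 4, but not by 100, unless also by 400.
142 is not divisible by 4 -> not a leap year

No


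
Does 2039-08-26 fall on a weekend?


Anchor: Jan 1, 2039. With p = 2039 - 1 = 2038: (p + p//4 - p//100 + p//400) mod 7 = (2038 + 509 - 20 + 5) mod 7 = 2532 mod 7 = 5 -> Saturday (Mon=0 ... Sun=6)
Day of year: 238; offset = 237
Weekday index = (5 + 237) mod 7 = 4 -> Friday
Weekend days: Saturday, Sunday

No


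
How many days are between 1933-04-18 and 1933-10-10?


From 1933-04-18 to 1933-10-10
1933-04-18: days before April = 31 + 28 + 31 = 90 (1933 is not a leap year); day of year = 90 + 18 = 108
1933-10-10: days before October = 31 + 28 + 31 + 30 + 31 + 30 + 31 + 31 + 30 = 273 (1933 is not a leap year); day of year = 273 + 10 = 283
Same year: 283 - 108 = 175

175 days


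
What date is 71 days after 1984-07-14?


Start: 1984-07-14, add 71 days
July 1984 has 31 days: 31 - 14 = 17 days to July 31 -> 54 left
August 1984 has 31 days -> 23 left
September 1984: 23 <= 30 -> lands on September 23

Result: 1984-09-23


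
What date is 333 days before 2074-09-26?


Start: 2074-09-26, subtract 333 days
Back 26 days from September 26 reaches August 31, 2074 -> 307 left
August 2074 has 31 days -> back to July 31, 2074 -> 276 left
July 2074 has 31 days -> back to June 30, 2074 -> 245 left
June 2074 has 30 days -> back to May 31, 2074 -> 215 left
May 2074 has 31 days -> back to April 30, 2074 -> 184 left
April 2074 has 30 days -> back to March 31, 2074 -> 154 left
March 2074 has 31 days -> back to February 28, 2074 -> 123 left
February 2074 has 28 days -> back to January 31, 2074 -> 95 left
January 2074 has 31 days -> back to December 31, 2073 -> 64 left
December 2073 has 31 days -> back to November 30, 2073 -> 33 left
November 2073 has 30 days -> back to October 31, 2073 -> 3 left
October 2073: 31 - 3 = 28 -> lands on October 28

Result: 2073-10-28


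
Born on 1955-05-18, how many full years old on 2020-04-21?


Birth: 1955-05-18
Reference: 2020-04-21
Year difference: 2020 - 1955 = 65
Birthday not yet reached in 2020, subtract 1

64 years old


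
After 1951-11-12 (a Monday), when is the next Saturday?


Current: Monday
Target: Saturday
Days ahead: 5

Next Saturday: 1951-11-17


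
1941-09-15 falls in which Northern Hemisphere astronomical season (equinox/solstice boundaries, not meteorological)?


Date: September 15
Astronomical Summer (approx.; exact equinox/solstice day varies by year): June 21 to September 21
September 15 falls within the Summer window

Summer


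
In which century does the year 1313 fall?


Century = (year - 1) // 100 + 1
= (1313 - 1) // 100 + 1
= 1312 // 100 + 1
= 13 + 1

14th century


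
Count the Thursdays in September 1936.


September 1936 has 30 days
Anchor: Jan 1, 1936. With p = 1936 - 1 = 1935: (p + p//4 - p//100 + p//400) mod 7 = (1935 + 483 - 19 + 4) mod 7 = 2403 mod 7 = 2 -> Wednesday (Mon=0 ... Sun=6)
Days before September (Jan-Aug): 244; September 1 index = (2 + 244) mod 7 = 1 -> Tuesday
First Thursday is September 3
Thursdays: 3, 10, 17, 24

4 Thursdays


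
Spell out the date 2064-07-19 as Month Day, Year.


ISO 2064-07-19 parses as year=2064, month=07, day=19
Month 7 -> July

July 19, 2064


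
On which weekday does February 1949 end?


February 1949 has 28 days
Anchor: Jan 1, 1949. With p = 1949 - 1 = 1948: (p + p//4 - p//100 + p//400) mod 7 = (1948 + 487 - 19 + 4) mod 7 = 2420 mod 7 = 5 -> Saturday (Mon=0 ... Sun=6)
Days before February (Jan): 31; February 1 index = (5 + 31) mod 7 = 1 -> Tuesday
Last day offset: 28 - 1 = 27 days
Weekday index = (1 + 27) mod 7 = 0

Monday, February 28


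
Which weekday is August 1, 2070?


Target: August 1, 2070
Anchor: Jan 1, 2070. With p = 2070 - 1 = 2069: (p + p//4 - p//100 + p//400) mod 7 = (2069 + 517 - 20 + 5) mod 7 = 2571 mod 7 = 2 -> Wednesday (Mon=0 ... Sun=6)
Days before August (Jan-Jul): 212 days
Weekday index = (2 + 212) mod 7 = 4

Friday


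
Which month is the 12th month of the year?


Month 12 of 12

December


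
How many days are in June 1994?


June 1994

30 days


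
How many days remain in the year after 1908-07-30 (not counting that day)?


Day of year: 212 of 366
Remaining = 366 - 212

154 days


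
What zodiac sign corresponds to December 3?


Date: December 3
Conventional tropical zodiac dates: Sagittarius from November 22 onward; Capricorn starts December 22
December 3 falls within the Sagittarius range

Sagittarius


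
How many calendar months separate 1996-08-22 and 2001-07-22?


From August 1996 to July 2001
5 years * 12 = 60 months, minus 1 month = 59

59 months


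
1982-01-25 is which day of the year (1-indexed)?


Date: January 25, 1982
No months before January
Plus 25 days in January

Day of year: 25


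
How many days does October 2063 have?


October 2063

31 days


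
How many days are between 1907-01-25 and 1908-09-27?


From 1907-01-25 to 1908-09-27
1907-01-25: day of year = 25
1908-09-27: days before September = 31 + 29 + 31 + 30 + 31 + 30 + 31 + 31 = 244 (1908 is a leap year); day of year = 244 + 27 = 271
Rest of 1907: 365 - 25 = 340
Total = 340 + 271 = 611

611 days


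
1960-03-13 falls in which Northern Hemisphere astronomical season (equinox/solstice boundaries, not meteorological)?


Date: March 13
Astronomical Winter (approx.; exact equinox/solstice day varies by year): December 21 to March 19
March 13 falls within the Winter window

Winter


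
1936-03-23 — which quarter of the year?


Month: March (month 3)
Q1: Jan-Mar, Q2: Apr-Jun, Q3: Jul-Sep, Q4: Oct-Dec

Q1


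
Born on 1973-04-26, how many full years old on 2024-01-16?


Birth: 1973-04-26
Reference: 2024-01-16
Year difference: 2024 - 1973 = 51
Birthday not yet reached in 2024, subtract 1

50 years old


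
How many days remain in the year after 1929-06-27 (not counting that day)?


Day of year: 178 of 365
Remaining = 365 - 178

187 days


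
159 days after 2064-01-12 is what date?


Start: 2064-01-12, add 159 days
January 2064 has 31 days: 31 - 12 = 19 days to January 31 -> 140 left
February 2064 has 29 days -> 111 left
March 2064 has 31 days -> 80 left
April 2064 has 30 days -> 50 left
May 2064 has 31 days -> 19 left
June 2064: 19 <= 30 -> lands on June 19

Result: 2064-06-19


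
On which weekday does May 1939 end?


May 1939 has 31 days
Anchor: Jan 1, 1939. With p = 1939 - 1 = 1938: (p + p//4 - p//100 + p//400) mod 7 = (1938 + 484 - 19 + 4) mod 7 = 2407 mod 7 = 6 -> Sunday (Mon=0 ... Sun=6)
Days before May (Jan-Apr): 120; May 1 index = (6 + 120) mod 7 = 0 -> Monday
Last day offset: 31 - 1 = 30 days
Weekday index = (0 + 30) mod 7 = 2

Wednesday, May 31


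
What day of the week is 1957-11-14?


Date: November 14, 1957
Anchor: Jan 1, 1957. With p = 1957 - 1 = 1956: (p + p//4 - p//100 + p//400) mod 7 = (1956 + 489 - 19 + 4) mod 7 = 2430 mod 7 = 1 -> Tuesday (Mon=0 ... Sun=6)
Days before November (Jan-Oct): 304; offset = 304 + 14 - 1 = 317
Weekday index = (1 + 317) mod 7 = 3

Day of the week: Thursday


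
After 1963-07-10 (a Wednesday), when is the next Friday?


Current: Wednesday
Target: Friday
Days ahead: 2

Next Friday: 1963-07-12


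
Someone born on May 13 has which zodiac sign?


Date: May 13
Conventional tropical zodiac dates: Taurus from April 20 onward; Gemini starts May 21
May 13 falls within the Taurus range

Taurus


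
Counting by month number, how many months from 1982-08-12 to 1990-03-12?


From August 1982 to March 1990
8 years * 12 = 96 months, minus 5 months = 91

91 months


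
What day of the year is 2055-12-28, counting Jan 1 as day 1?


Date: December 28, 2055
Days in months 1 through 11: 334
Plus 28 days in December

Day of year: 362


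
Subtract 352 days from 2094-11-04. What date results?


Start: 2094-11-04, subtract 352 days
Back 4 days from November 4 reaches October 31, 2094 -> 348 left
October 2094 has 31 days -> back to September 30, 2094 -> 317 left
September 2094 has 30 days -> back to August 31, 2094 -> 287 left
August 2094 has 31 days -> back to July 31, 2094 -> 256 left
July 2094 has 31 days -> back to June 30, 2094 -> 225 left
June 2094 has 30 days -> back to May 31, 2094 -> 195 left
May 2094 has 31 days -> back to April 30, 2094 -> 164 left
April 2094 has 30 days -> back to March 31, 2094 -> 134 left
March 2094 has 31 days -> back to February 28, 2094 -> 103 left
February 2094 has 28 days -> back to January 31, 2094 -> 75 left
January 2094 has 31 days -> back to December 31, 2093 -> 44 left
December 2093 has 31 days -> back to November 30, 2093 -> 13 left
November 2093: 30 - 13 = 17 -> lands on November 17

Result: 2093-11-17


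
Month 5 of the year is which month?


Month 5 of 12

May


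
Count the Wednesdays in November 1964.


November 1964 has 30 days
Anchor: Jan 1, 1964. With p = 1964 - 1 = 1963: (p + p//4 - p//100 + p//400) mod 7 = (1963 + 490 - 19 + 4) mod 7 = 2438 mod 7 = 2 -> Wednesday (Mon=0 ... Sun=6)
Days before November (Jan-Oct): 305; November 1 index = (2 + 305) mod 7 = 6 -> Sunday
First Wednesday is November 4
Wednesdays: 4, 11, 18, 25

4 Wednesdays


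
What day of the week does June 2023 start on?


Target: June 1, 2023
Anchor: Jan 1, 2023. With p = 2023 - 1 = 2022: (p + p//4 - p//100 + p//400) mod 7 = (2022 + 505 - 20 + 5) mod 7 = 2512 mod 7 = 6 -> Sunday (Mon=0 ... Sun=6)
Days before June (Jan-May): 151 days
Weekday index = (6 + 151) mod 7 = 3

Thursday
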